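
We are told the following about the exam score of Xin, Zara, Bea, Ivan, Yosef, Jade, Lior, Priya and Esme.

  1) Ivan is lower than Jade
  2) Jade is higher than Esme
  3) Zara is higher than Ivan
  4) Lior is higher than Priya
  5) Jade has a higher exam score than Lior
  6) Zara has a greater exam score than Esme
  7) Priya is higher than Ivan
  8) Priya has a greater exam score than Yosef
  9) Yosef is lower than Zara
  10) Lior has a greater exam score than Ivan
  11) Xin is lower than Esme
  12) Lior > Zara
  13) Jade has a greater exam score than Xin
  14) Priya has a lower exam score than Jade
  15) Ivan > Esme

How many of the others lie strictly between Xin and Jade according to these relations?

5

The relations place Xin below Jade. An element lies strictly between them when it is forced above Xin and also forced below Jade.
Above Xin: {Esme, Ivan, Priya, Zara, Lior}. Below Jade: {Esme, Yosef, Ivan, Priya, Zara, Lior}.
Intersection: {Esme, Ivan, Priya, Zara, Lior} — 5.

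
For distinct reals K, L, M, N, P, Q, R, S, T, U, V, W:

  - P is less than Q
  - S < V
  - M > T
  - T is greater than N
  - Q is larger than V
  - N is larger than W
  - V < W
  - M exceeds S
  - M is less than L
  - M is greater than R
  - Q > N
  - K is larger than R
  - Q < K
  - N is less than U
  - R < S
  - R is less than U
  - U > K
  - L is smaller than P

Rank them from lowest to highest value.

R < S < V < W < N < T < M < L < P < Q < K < U

Each adjacent pair is fixed by a given relation: R < S; S < V; V < W; W < N; N < T; T < M; M < L; L < P; P < Q; Q < K; K < U. Chaining them end to end gives the full order.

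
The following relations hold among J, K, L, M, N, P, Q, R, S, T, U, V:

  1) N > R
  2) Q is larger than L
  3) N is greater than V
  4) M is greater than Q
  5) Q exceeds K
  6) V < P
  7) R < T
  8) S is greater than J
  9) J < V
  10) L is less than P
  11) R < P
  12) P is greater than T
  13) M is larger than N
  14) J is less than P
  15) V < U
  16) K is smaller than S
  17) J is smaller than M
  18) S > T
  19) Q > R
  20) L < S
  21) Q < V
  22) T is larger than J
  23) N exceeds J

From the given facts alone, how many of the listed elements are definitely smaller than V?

From V the given relations immediately reach J, Q.
From those, K, L, R — 5 in total.
No other element is forced below V by the given relations, so the count is 5.

5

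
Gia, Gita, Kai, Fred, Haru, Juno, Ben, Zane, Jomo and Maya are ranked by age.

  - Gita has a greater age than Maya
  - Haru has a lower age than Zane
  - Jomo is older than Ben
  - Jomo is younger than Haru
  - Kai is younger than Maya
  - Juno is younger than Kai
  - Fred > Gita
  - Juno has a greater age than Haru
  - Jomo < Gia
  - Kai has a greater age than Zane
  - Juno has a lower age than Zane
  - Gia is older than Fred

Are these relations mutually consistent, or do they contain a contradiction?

The single ordering Ben < Jomo < Haru < Juno < Zane < Kai < Maya < Gita < Fred < Gia satisfies every listed relation, so no contradiction arises.

consistent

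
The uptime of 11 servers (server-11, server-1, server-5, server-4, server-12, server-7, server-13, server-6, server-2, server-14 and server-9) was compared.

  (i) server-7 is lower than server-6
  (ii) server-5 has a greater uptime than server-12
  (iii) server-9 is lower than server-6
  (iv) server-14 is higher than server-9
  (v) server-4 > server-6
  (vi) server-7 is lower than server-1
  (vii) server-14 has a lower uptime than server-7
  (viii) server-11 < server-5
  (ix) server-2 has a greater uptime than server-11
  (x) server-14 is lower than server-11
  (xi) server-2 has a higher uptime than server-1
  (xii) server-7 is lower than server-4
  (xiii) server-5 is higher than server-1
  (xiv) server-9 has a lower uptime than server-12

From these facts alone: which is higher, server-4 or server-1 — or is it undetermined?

undetermined

Following every chain through server-1: above server-1 we get server-5, server-2; below server-1 we get server-9, server-14, server-7.
server-4 is not reached, and no chain runs the other way from server-4 to server-1.
So the given relations leave the order of server-1 and server-4 undetermined.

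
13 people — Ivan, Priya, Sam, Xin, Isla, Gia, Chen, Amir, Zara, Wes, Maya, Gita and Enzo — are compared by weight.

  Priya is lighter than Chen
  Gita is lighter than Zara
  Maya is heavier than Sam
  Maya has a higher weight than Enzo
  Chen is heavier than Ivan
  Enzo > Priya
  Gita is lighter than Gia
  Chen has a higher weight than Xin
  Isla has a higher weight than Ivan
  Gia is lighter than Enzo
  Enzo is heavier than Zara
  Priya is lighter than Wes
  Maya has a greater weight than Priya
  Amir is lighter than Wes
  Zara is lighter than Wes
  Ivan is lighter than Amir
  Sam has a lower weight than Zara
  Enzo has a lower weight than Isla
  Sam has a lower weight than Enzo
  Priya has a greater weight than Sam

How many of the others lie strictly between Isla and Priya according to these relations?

The relations place Priya below Isla. An element lies strictly between them when it is forced above Priya and also forced below Isla.
Above Priya: {Chen, Wes, Enzo, Maya}. Below Isla: {Sam, Gita, Ivan, Zara, Gia, Enzo}.
Intersection: {Enzo} — 1.

1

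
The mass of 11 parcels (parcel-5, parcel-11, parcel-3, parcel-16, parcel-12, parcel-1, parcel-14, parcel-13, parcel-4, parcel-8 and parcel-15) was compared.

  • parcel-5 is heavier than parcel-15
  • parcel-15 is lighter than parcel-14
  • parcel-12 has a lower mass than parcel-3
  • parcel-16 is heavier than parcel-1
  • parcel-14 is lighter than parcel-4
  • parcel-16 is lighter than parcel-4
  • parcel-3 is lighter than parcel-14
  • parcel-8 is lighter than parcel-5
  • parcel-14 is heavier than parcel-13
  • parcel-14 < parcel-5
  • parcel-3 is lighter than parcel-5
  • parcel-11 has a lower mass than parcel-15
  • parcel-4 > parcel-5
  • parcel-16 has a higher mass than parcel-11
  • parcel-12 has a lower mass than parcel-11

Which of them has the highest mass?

parcel-13 is not greatest since parcel-13 < parcel-14; parcel-12 is not greatest since parcel-12 < parcel-3; parcel-3 is not greatest since parcel-3 < parcel-5; parcel-11 is not greatest since parcel-11 < parcel-15; parcel-15 is not greatest since parcel-15 < parcel-14; parcel-8 is not greatest since parcel-8 < parcel-5; parcel-14 is not greatest since parcel-14 < parcel-5; parcel-5 is not greatest since parcel-5 < parcel-4; parcel-1 is not greatest since parcel-1 < parcel-16; parcel-16 is not greatest since parcel-16 < parcel-4.
Only parcel-4 has nothing above it, so parcel-4 is the highest mass.

parcel-4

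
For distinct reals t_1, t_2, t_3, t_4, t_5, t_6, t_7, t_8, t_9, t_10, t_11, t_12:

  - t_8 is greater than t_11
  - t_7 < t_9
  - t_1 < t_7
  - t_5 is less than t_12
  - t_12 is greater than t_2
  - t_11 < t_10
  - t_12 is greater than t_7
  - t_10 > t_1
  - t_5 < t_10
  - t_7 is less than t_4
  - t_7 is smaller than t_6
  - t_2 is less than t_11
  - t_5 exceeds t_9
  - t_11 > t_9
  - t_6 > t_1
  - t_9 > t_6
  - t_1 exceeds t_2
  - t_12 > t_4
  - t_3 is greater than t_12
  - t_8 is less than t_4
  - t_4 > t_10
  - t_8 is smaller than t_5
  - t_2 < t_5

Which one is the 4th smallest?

Piecing the relations together gives one ordering: t_2 < t_1 < t_7 < t_6 < t_9 < t_11 < t_8 < t_5 < t_10 < t_4 < t_12 < t_3.
The 4th smallest is t_6.

t_6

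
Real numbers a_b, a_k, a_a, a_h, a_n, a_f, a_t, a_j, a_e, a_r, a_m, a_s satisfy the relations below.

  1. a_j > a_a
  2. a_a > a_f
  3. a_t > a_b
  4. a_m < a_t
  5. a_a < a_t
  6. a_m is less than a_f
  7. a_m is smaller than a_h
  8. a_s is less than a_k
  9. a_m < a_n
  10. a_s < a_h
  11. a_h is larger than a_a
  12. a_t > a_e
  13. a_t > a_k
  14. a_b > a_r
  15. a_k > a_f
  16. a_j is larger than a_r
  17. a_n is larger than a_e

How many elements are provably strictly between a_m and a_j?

2

The relations place a_m below a_j. An element lies strictly between them when it is forced above a_m and also forced below a_j.
Above a_m: {a_f, a_a, a_n, a_k, a_t, a_h}. Below a_j: {a_r, a_f, a_a}.
Intersection: {a_f, a_a} — 2.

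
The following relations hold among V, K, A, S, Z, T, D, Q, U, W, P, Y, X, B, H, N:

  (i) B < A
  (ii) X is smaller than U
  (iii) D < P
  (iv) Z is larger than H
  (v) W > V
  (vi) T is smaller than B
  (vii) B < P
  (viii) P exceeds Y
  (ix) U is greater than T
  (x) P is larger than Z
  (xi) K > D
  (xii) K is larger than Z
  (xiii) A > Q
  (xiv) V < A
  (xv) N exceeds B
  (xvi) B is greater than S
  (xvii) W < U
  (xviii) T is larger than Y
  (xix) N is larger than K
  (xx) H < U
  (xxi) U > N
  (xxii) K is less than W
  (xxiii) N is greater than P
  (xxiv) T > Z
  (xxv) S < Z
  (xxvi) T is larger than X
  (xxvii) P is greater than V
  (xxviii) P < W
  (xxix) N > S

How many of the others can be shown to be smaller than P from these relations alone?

9

Directly below P: D, Y, Z, V, B.
One step further: H, S, T (8 so far).
One step further: X (9 so far).
No other element is forced below P by the given relations, so the count is 9.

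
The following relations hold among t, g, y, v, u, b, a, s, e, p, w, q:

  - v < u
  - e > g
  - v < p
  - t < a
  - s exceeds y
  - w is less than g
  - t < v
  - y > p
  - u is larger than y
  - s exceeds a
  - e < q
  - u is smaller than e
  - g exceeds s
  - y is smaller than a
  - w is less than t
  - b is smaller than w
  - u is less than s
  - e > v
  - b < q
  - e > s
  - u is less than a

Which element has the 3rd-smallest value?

t

The consecutive relations fix a unique order: b < w < t < v < p < y < u < a < s < g < e < q.
The 3rd smallest is t.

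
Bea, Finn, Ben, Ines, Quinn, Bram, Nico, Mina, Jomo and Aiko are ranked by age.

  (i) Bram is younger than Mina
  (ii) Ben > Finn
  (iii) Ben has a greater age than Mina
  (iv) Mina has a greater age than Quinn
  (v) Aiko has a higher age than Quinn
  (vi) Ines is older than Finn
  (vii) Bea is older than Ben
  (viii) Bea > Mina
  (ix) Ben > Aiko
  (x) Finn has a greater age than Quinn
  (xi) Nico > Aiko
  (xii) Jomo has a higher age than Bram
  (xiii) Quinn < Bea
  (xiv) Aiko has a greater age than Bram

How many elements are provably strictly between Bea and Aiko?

1

The relations place Aiko below Bea. An element lies strictly between them when it is forced above Aiko and also forced below Bea.
Above Aiko: {Nico, Ben}. Below Bea: {Quinn, Bram, Mina, Finn, Ben}.
Intersection: {Ben} — 1.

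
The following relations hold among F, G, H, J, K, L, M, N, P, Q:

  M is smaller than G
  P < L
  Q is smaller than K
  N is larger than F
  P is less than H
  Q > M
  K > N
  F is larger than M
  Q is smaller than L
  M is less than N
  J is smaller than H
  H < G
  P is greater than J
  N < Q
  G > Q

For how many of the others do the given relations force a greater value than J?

Directly above J: P, H.
One step further: L, G (4 so far).
Nothing else is reachable above J; 4 in all.

4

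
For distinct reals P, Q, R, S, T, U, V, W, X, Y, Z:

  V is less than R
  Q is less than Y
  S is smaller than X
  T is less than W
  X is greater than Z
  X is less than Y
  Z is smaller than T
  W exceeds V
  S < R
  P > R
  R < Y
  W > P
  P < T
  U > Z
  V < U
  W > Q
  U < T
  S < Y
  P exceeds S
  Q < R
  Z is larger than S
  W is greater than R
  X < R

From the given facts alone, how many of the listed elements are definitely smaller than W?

9

From W the given relations immediately reach V, Q, R, P, T.
From those, S, Z, X, U — 9 in total.
No other element is forced below W by the given relations, so the count is 9.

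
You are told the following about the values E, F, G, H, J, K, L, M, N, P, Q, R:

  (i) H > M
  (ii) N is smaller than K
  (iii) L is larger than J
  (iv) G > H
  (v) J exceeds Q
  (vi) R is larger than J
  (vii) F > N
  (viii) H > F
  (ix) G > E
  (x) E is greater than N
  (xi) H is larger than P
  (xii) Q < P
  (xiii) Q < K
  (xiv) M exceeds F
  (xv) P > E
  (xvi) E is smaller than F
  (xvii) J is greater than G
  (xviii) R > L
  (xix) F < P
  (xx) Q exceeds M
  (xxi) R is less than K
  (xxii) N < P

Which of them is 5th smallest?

Chaining the given pairs: N < E < F < M < Q < P < H < G < J < L < R < K.
Counting 5 from the smallest end gives Q.

Q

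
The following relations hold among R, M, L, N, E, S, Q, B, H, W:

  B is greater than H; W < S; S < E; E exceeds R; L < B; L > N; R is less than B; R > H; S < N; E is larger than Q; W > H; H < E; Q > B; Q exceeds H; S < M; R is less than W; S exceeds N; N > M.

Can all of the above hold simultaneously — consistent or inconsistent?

We have N < S stated directly, yet also S < M < N by chaining the others — so S < N. Contradiction.

inconsistent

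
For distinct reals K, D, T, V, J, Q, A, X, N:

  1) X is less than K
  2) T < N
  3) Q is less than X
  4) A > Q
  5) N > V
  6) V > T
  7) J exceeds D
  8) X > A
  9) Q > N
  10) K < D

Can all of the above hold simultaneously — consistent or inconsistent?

consistent

The single ordering T < V < N < Q < A < X < K < D < J satisfies every listed relation, so no contradiction arises.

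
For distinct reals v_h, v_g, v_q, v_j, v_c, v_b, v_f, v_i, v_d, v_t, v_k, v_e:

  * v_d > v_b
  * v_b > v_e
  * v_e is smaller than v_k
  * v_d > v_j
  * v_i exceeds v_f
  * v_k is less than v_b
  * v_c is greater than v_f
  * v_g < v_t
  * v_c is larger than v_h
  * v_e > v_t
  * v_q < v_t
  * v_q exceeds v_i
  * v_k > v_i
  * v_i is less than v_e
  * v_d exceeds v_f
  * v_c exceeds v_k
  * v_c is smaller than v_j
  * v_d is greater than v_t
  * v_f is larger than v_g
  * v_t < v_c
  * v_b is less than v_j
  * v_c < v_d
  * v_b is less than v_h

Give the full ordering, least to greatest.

v_g < v_f < v_i < v_q < v_t < v_e < v_k < v_b < v_h < v_c < v_j < v_d

Nothing is placed below v_g, so it is least; from there v_g < v_f; v_f < v_i; v_i < v_q; v_q < v_t; v_t < v_e; v_e < v_k; v_k < v_b; v_b < v_h; v_h < v_c; v_c < v_j; v_j < v_d, each given directly.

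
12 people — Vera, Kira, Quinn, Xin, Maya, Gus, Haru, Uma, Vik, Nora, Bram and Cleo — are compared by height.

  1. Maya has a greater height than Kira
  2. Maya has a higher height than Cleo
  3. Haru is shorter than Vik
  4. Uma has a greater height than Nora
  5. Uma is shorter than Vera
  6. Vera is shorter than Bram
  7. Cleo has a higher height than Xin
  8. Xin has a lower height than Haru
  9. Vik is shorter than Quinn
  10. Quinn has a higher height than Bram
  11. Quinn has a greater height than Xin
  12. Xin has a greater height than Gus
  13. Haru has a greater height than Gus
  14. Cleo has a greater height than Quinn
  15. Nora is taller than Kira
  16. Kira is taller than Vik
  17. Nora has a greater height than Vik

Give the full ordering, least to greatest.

Each adjacent pair is fixed by a given relation: Gus < Xin; Xin < Haru; Haru < Vik; Vik < Kira; Kira < Nora; Nora < Uma; Uma < Vera; Vera < Bram; Bram < Quinn; Quinn < Cleo; Cleo < Maya. Chaining them end to end gives the full order.

Gus < Xin < Haru < Vik < Kira < Nora < Uma < Vera < Bram < Quinn < Cleo < Maya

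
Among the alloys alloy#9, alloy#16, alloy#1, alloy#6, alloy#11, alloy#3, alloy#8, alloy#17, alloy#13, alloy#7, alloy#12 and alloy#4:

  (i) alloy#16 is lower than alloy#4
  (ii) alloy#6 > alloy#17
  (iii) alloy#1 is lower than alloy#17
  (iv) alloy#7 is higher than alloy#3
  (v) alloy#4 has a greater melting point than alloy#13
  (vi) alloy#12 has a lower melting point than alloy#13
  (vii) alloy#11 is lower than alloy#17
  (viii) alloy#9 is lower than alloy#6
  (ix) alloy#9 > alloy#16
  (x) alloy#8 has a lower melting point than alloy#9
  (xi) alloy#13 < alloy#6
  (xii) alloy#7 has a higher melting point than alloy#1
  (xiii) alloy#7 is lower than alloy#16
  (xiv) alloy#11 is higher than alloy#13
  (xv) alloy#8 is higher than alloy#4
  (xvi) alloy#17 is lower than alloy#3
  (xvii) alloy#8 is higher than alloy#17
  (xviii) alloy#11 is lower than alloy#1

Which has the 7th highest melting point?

Piecing the relations together gives one ordering: alloy#12 < alloy#13 < alloy#11 < alloy#1 < alloy#17 < alloy#3 < alloy#7 < alloy#16 < alloy#4 < alloy#8 < alloy#9 < alloy#6.
Counting 7 from the largest end gives alloy#3.

alloy#3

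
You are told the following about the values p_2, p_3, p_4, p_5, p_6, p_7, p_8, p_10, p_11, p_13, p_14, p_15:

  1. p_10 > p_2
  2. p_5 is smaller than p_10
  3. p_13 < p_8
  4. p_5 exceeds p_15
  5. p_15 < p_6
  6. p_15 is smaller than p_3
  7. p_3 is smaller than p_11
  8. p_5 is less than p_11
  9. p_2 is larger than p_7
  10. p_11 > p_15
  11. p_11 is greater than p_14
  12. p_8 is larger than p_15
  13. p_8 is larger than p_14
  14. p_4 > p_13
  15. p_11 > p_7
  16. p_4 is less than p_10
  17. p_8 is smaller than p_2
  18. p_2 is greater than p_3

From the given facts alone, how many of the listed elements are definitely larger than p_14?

Directly above p_14: p_8, p_11.
One step further: p_2 (3 so far).
One step further: p_10 (4 so far).
Nothing else is reachable above p_14; 4 in all.

4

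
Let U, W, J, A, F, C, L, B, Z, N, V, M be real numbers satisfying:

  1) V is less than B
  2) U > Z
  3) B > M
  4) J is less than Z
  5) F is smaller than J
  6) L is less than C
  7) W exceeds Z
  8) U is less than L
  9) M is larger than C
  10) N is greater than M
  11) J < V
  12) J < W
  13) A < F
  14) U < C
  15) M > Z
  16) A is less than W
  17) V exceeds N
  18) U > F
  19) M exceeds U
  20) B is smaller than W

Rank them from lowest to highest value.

A < F < J < Z < U < L < C < M < N < V < B < W

Nothing is placed below A, so it is least; from there A < F; F < J; J < Z; Z < U; U < L; L < C; C < M; M < N; N < V; V < B; B < W, each given directly.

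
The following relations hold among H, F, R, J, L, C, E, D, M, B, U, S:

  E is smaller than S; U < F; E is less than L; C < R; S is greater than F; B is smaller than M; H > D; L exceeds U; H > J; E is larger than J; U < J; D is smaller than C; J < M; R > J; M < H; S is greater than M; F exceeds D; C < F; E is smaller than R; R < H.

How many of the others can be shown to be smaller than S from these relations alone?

8

The elements the relations force below S are U, J, D, C, B, E, M, F — no chain reaches any other.
That is 8.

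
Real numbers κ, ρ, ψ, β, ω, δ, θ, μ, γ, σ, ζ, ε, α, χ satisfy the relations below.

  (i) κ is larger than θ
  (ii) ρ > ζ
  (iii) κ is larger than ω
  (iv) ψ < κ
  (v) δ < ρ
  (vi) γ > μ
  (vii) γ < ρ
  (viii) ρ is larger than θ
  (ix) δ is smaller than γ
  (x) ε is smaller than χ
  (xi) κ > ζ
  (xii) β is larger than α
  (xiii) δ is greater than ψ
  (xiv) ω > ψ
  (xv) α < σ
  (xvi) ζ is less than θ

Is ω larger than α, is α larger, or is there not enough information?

Following every chain through α: above α we get σ, β.
ω is not reached, and no chain runs the other way from ω to α.
So the given relations leave the order of α and ω undetermined.

undetermined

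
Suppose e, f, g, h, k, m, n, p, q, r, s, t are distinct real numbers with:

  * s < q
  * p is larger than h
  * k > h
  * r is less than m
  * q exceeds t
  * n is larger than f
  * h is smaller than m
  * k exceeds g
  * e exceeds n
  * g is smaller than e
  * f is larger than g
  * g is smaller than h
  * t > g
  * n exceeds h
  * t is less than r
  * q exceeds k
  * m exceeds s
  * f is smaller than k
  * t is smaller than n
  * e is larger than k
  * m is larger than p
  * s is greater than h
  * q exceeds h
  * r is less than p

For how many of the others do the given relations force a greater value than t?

From t the given relations immediately reach r, n, q.
From those, p, m, e — 6 in total.
No other element is forced above t by the given relations, so the count is 6.

6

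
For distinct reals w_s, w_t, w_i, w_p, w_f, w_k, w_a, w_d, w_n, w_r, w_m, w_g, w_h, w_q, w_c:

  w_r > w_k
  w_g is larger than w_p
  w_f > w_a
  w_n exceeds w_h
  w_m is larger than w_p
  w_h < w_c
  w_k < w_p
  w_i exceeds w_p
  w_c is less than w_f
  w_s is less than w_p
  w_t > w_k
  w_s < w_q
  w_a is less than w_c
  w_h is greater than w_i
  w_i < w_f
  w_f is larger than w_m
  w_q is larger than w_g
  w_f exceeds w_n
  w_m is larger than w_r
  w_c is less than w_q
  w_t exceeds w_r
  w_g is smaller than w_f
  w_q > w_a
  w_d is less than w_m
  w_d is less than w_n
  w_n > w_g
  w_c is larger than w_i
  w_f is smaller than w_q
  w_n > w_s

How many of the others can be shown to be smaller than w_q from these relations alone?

Directly below w_q: w_a, w_s, w_c, w_g, w_f.
One step further: w_p, w_i, w_h, w_m, w_n (10 so far).
One step further: w_k, w_d, w_r (13 so far).
No other element is forced below w_q by the given relations, so the count is 13.

13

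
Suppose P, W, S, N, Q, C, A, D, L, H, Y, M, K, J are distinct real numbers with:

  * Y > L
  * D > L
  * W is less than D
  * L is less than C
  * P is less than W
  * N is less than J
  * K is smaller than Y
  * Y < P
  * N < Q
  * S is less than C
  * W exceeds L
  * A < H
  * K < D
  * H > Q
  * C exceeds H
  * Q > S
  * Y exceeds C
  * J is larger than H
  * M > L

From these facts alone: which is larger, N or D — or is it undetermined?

D

N < Q and Q < H give N < H.
Then H < C extends the chain to C.
Then C < Y extends the chain to Y.
With Y < P: N < Q < H < C < Y < P.
Then P < W extends the chain to W.
With W < D: N < Q < H < C < Y < P < W < D.
So D is larger.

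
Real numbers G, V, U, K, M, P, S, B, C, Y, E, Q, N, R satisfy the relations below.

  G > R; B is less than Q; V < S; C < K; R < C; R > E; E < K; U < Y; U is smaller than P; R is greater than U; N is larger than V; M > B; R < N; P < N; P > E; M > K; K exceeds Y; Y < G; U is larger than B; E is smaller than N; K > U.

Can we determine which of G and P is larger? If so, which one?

Following every chain through P: above P we get N; below P we get E, B, U.
G is not reached, and no chain runs the other way from G to P.
So the given relations leave the order of P and G undetermined.

undetermined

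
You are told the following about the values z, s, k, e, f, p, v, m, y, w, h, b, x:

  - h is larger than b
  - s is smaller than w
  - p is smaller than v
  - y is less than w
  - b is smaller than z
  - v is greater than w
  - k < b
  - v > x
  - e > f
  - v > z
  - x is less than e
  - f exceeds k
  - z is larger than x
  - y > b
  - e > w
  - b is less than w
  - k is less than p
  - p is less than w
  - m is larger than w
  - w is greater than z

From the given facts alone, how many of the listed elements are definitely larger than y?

From y the given relations immediately reach w.
From those, v, e, m — 4 in total.
No other element is forced above y by the given relations, so the count is 4.

4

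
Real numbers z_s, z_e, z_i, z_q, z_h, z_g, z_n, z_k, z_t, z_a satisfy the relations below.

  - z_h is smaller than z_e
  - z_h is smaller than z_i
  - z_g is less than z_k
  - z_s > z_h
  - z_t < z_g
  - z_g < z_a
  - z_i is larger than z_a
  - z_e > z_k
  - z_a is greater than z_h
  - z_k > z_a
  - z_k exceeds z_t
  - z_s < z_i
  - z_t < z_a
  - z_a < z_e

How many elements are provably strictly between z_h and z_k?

The relations place z_h below z_k. An element lies strictly between them when it is forced above z_h and also forced below z_k.
Above z_h: {z_a, z_e, z_s, z_i}. Below z_k: {z_t, z_g, z_a}.
Intersection: {z_a} — 1.

1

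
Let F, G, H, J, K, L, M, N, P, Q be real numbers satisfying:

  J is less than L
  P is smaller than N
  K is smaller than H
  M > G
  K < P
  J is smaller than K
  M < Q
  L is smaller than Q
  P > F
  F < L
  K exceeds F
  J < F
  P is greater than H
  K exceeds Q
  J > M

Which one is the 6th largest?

The consecutive relations fix a unique order: G < M < J < F < L < Q < K < H < P < N.
Counting 6 from the largest end gives L.

L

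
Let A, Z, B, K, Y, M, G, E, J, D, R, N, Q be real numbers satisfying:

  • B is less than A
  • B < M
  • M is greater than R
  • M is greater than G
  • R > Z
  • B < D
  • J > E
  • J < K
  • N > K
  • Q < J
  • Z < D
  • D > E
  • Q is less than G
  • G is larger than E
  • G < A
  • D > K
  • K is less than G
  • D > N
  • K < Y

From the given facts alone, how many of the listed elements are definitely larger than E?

From E the given relations immediately reach J, G, D.
From those, K, A, M — 6 in total.
From those, Y, N — 8 in total.
Nothing else is reachable above E; 8 in all.

8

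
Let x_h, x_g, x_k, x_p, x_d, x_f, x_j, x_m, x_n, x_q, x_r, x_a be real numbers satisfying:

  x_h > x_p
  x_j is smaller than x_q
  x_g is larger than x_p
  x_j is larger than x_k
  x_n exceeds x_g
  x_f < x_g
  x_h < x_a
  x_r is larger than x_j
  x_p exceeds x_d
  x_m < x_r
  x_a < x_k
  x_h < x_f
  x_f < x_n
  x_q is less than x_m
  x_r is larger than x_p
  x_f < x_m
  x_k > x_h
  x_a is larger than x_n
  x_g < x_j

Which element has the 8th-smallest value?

x_k

Piecing the relations together gives one ordering: x_d < x_p < x_h < x_f < x_g < x_n < x_a < x_k < x_j < x_q < x_m < x_r.
Counting 8 from the smallest end gives x_k.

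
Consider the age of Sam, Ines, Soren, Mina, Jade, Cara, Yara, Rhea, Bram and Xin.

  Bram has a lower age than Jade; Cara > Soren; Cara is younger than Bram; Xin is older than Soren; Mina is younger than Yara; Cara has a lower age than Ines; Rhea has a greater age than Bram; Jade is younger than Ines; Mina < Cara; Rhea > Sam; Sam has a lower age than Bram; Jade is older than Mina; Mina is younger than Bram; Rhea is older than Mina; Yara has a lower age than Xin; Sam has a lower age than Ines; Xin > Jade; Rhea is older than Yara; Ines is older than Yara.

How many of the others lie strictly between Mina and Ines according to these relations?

4

Chaining upward from Mina reaches: Cara, Bram, Yara, Jade, Xin, Rhea.
Chaining downward from Ines reaches: Sam, Soren, Cara, Bram, Yara, Jade.
Strictly between Mina and Ines are those in both lists: Cara, Bram, Yara, Jade — 4 elements.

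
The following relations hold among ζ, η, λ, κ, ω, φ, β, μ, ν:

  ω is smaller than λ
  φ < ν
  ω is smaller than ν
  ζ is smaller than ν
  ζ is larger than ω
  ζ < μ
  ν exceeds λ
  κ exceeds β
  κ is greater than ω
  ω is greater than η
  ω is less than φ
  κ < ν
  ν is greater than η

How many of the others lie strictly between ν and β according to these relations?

1

Chaining upward from β reaches: κ.
Chaining downward from ν reaches: η, ω, ζ, κ, λ, φ.
Strictly between β and ν are those in both lists: κ — 1 element.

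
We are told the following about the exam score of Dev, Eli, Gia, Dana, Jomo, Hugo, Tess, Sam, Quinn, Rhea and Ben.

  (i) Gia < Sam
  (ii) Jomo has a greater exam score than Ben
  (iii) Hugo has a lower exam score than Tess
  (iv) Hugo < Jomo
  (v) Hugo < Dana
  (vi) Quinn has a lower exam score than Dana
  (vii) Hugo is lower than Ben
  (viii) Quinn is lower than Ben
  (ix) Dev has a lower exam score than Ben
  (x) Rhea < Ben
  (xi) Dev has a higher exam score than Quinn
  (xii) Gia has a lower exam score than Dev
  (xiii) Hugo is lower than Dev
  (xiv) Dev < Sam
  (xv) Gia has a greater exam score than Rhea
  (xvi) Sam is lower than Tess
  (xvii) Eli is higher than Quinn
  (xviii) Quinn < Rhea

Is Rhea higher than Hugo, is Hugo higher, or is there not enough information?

undetermined

Following every chain through Hugo: above Hugo we get Dev, Ben, Dana, Sam, Tess, Jomo.
Rhea is not reached, and no chain runs the other way from Rhea to Hugo.
So the given relations leave the order of Hugo and Rhea undetermined.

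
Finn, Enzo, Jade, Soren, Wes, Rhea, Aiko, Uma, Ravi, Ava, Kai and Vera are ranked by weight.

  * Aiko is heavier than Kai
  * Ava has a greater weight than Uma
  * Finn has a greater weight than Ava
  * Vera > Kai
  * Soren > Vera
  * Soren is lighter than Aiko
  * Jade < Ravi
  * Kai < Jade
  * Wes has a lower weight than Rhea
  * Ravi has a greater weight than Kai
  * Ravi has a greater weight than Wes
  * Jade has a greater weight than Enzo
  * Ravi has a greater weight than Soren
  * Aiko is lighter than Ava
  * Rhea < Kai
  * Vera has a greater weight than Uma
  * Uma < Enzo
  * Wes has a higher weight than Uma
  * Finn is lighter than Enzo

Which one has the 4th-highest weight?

Piecing the relations together gives one ordering: Uma < Wes < Rhea < Kai < Vera < Soren < Aiko < Ava < Finn < Enzo < Jade < Ravi.
The 4th largest is Finn.

Finn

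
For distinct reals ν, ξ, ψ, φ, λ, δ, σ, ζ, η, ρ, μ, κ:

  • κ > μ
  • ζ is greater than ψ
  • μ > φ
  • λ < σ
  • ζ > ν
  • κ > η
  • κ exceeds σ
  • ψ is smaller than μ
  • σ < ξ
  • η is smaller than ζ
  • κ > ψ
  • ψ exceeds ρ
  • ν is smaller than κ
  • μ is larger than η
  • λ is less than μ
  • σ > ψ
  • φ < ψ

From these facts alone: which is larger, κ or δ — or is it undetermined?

Following every chain through δ: nothing is chained to δ.
κ is not reached, and no chain runs the other way from κ to δ.
So the given relations leave the order of δ and κ undetermined.

undetermined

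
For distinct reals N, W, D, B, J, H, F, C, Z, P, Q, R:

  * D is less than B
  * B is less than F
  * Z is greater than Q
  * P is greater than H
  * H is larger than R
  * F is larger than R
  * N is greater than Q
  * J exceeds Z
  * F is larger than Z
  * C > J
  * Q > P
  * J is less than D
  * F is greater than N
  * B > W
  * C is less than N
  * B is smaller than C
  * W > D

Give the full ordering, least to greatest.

R < H < P < Q < Z < J < D < W < B < C < N < F

Each adjacent pair is fixed by a given relation: R < H; H < P; P < Q; Q < Z; Z < J; J < D; D < W; W < B; B < C; C < N; N < F. Chaining them end to end gives the full order.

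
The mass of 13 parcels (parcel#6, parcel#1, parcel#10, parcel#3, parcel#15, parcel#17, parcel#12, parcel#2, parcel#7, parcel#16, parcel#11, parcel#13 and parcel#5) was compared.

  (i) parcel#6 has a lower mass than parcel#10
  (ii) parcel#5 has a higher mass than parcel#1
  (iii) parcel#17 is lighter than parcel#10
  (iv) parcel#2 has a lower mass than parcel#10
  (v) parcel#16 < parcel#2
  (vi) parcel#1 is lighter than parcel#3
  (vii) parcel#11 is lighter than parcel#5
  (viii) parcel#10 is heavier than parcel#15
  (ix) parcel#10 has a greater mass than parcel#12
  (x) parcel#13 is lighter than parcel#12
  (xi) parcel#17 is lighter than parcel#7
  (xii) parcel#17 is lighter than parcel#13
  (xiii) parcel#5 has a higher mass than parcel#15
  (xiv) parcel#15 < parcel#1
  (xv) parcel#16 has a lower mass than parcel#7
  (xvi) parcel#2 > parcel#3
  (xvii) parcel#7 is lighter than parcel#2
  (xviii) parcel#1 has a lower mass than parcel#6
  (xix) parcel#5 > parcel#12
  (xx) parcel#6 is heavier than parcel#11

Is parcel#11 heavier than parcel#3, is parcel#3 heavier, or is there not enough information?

undetermined

Following every chain through parcel#11: above parcel#11 we get parcel#6, parcel#5, parcel#10.
parcel#3 is not reached, and no chain runs the other way from parcel#3 to parcel#11.
So the given relations leave the order of parcel#11 and parcel#3 undetermined.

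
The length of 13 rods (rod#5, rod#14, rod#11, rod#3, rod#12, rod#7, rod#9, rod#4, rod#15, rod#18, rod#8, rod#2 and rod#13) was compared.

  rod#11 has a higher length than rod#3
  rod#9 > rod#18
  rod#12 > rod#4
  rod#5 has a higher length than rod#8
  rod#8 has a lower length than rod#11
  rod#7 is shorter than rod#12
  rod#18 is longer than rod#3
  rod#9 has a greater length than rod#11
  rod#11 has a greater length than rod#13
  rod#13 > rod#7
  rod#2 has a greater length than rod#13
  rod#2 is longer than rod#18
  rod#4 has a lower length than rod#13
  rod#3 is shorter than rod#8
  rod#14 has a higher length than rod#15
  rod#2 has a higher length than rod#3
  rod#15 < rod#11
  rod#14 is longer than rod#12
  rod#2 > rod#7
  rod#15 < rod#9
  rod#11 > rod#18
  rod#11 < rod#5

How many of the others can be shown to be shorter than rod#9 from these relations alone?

8

Directly below rod#9: rod#18, rod#15, rod#11.
One step further: rod#3, rod#13, rod#8 (6 so far).
One step further: rod#4, rod#7 (8 so far).
Nothing else is reachable below rod#9; 8 in all.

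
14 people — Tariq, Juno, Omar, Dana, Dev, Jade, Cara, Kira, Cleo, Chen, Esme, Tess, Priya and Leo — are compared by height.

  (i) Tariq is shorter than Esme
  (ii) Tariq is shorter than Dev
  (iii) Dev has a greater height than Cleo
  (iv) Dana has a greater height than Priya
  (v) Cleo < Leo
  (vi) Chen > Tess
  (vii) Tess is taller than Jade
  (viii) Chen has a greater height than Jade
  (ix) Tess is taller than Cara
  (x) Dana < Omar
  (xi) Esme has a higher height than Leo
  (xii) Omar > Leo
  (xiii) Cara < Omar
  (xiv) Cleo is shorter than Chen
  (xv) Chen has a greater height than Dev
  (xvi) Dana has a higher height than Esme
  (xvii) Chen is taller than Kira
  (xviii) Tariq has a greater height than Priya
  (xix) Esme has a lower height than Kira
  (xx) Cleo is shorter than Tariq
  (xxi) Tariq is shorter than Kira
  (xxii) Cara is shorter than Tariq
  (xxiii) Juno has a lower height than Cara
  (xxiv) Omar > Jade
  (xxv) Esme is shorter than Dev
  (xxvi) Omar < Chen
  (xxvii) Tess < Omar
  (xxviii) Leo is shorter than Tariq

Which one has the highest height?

Chen

Chaining downward from Chen: directly below it, Cleo, Jade, Kira, Tess, Dev, Omar; then Cara, Leo, Tariq, Esme, Dana; then Priya, Juno.
That covers every other element, and nothing is given above Chen, so Chen is the highest height.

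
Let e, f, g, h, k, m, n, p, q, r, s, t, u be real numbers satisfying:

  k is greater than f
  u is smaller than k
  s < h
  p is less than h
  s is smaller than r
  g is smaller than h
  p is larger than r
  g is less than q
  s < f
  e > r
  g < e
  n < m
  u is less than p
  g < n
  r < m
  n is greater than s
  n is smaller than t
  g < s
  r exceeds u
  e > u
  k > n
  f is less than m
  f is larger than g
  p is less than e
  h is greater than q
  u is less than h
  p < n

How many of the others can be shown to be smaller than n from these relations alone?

5

Directly below n: g, s, p.
One step further: u, r (5 so far).
Nothing else is reachable below n; 5 in all.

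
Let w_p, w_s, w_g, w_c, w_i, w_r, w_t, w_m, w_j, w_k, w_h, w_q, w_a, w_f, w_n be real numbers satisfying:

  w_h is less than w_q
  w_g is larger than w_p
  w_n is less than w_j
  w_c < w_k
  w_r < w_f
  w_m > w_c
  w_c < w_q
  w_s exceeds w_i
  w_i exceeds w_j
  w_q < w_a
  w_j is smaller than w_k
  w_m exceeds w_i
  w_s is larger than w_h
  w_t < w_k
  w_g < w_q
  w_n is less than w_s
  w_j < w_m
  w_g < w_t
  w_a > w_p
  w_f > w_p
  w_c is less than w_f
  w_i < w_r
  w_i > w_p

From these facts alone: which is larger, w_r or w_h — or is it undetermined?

undetermined

Following every chain through w_h: above w_h we get w_q, w_s, w_a.
w_r is not reached, and no chain runs the other way from w_r to w_h.
So the given relations leave the order of w_h and w_r undetermined.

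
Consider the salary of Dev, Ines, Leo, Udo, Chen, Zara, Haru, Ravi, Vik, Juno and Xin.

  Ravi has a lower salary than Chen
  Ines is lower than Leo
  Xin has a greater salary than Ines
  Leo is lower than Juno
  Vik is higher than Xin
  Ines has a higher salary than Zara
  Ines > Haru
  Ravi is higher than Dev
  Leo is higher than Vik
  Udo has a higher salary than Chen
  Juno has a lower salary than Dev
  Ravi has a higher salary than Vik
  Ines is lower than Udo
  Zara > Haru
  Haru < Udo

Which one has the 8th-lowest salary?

The consecutive relations fix a unique order: Haru < Zara < Ines < Xin < Vik < Leo < Juno < Dev < Ravi < Chen < Udo.
Counting 8 from the smallest end gives Dev.

Dev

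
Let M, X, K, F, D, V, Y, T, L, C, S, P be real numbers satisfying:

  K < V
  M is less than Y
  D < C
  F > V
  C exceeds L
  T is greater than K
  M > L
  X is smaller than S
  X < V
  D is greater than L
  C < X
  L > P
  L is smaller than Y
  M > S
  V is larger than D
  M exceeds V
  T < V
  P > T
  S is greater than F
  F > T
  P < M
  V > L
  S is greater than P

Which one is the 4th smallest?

The consecutive relations fix a unique order: K < T < P < L < D < C < X < V < F < S < M < Y.
The 4th smallest is L.

L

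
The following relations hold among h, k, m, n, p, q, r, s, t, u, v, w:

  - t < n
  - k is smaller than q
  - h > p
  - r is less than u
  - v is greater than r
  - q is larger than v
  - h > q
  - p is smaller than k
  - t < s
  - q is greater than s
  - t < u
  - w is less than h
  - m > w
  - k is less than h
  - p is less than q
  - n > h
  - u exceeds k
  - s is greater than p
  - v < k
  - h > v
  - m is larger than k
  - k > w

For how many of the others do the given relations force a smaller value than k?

The elements the relations force below k are p, r, v, w — no chain reaches any other.
That is 4.

4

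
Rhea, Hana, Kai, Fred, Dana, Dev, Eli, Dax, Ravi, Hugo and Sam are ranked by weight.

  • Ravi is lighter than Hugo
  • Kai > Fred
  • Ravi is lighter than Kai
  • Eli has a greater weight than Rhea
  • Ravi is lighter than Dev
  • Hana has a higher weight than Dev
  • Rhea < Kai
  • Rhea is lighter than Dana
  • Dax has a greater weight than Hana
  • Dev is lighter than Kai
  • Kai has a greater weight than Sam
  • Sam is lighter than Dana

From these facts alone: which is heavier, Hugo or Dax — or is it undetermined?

undetermined

Following every chain through Dax: below Dax we get Ravi, Dev, Hana.
Hugo is not reached, and no chain runs the other way from Hugo to Dax.
So the given relations leave the order of Dax and Hugo undetermined.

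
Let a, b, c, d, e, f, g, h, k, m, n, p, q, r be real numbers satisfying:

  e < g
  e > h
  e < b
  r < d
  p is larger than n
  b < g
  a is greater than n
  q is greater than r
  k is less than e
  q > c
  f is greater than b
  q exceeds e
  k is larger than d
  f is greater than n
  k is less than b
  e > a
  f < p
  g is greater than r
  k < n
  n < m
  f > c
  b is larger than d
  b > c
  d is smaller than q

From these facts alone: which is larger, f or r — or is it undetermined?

f

r < d and d < k give r < k.
Then k < n extends the chain to n.
With n < a: r < d < k < n < a.
With a < e: r < d < k < n < a < e.
Then e < b extends the chain to b.
Then b < f extends the chain to f.
So f is larger.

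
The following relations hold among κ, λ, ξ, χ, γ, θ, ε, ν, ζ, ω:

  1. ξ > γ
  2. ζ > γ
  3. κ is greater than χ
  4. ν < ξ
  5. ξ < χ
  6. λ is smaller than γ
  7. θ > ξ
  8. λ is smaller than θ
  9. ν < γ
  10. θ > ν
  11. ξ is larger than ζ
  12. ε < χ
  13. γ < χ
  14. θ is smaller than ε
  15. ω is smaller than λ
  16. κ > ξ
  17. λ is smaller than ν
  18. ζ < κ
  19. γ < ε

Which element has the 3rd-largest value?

ε

Chaining the given pairs: ω < λ < ν < γ < ζ < ξ < θ < ε < χ < κ.
The 3rd largest is ε.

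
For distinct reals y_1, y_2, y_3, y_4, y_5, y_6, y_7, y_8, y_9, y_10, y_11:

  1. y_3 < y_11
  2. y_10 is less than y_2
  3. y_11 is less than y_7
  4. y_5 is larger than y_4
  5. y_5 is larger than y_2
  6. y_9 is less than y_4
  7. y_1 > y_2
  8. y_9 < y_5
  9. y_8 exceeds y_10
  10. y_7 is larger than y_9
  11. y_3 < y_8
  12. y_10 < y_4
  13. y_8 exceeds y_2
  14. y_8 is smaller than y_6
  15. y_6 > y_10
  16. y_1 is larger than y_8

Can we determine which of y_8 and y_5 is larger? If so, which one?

undetermined

Following every chain through y_8: above y_8 we get y_6, y_1; below y_8 we get y_10, y_2, y_3.
y_5 is not reached, and no chain runs the other way from y_5 to y_8.
So the given relations leave the order of y_8 and y_5 undetermined.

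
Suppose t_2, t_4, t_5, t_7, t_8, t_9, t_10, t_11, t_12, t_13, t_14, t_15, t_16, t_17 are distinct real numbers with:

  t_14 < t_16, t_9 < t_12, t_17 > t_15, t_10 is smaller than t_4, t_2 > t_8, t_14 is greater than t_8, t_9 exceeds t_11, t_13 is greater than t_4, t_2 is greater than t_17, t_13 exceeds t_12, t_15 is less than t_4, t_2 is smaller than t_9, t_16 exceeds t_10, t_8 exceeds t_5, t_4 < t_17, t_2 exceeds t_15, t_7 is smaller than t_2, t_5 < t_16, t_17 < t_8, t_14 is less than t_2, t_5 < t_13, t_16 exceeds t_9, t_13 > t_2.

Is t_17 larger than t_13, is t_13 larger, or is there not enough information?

Link the given pairs in sequence: t_17 < t_8; t_8 < t_14; t_14 < t_2; t_2 < t_9; t_9 < t_12; t_12 < t_13.
Together: t_17 < t_8 < t_14 < t_2 < t_9 < t_12 < t_13.
So t_13 is larger.

t_13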